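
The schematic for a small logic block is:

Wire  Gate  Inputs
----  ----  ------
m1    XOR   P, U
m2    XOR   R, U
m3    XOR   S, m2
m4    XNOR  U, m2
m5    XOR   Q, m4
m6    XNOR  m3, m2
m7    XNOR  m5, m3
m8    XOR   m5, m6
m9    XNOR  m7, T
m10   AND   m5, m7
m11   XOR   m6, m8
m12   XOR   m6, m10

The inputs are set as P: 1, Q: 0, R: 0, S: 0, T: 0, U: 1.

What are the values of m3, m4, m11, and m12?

m2 = R XOR U = 0 XOR 1 = 1
m3 = S XOR m2 = 0 XOR 1 = 1
m4 = U XNOR m2 = 1 XNOR 1 = 1
m5 = Q XOR m4 = 0 XOR 1 = 1
m6 = m3 XNOR m2 = 1 XNOR 1 = 1
m7 = m5 XNOR m3 = 1 XNOR 1 = 1
m8 = m5 XOR m6 = 1 XOR 1 = 0
m10 = m5 AND m7 = 1 AND 1 = 1
m11 = m6 XOR m8 = 1 XOR 0 = 1
m12 = m6 XOR m10 = 1 XOR 1 = 0

m3 = 1, m4 = 1, m11 = 1, m12 = 0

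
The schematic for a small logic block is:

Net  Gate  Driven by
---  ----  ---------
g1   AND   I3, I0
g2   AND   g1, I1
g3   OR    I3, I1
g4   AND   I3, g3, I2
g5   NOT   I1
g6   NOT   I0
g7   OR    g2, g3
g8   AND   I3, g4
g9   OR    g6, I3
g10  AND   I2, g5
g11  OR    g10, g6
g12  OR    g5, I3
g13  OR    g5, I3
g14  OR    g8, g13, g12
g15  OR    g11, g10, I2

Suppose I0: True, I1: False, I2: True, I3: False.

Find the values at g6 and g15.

g6 = False, g15 = True

g5 = NOT I1 = NOT False = True
g6 = NOT I0 = NOT True = False
g10 = I2 AND g5 = True AND True = True
g11 = g10 OR g6 = True OR False = True
g15 = g11 OR g10 OR I2 = True OR True OR True = True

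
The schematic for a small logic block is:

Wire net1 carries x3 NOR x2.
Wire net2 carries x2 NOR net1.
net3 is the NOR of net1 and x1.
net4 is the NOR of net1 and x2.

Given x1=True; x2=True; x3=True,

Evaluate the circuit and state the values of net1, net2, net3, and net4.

net1 = False, net2 = False, net3 = False, net4 = False

net1 = x3 NOR x2 = True NOR True = False
net2 = x2 NOR net1 = True NOR False = False
net3 = net1 NOR x1 = False NOR True = False
net4 = net1 NOR x2 = False NOR True = False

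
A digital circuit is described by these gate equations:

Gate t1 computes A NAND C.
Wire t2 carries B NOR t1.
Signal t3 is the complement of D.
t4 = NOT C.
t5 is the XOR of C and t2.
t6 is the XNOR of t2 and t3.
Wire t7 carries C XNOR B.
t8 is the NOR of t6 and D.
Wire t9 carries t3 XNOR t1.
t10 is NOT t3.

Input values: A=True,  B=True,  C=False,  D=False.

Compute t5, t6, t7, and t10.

t5 = False  t6 = False  t7 = False  t10 = False

t1 = A NAND C = True NAND False = True
t2 = B NOR t1 = True NOR True = False
t3 = NOT D = NOT False = True
t5 = C XOR t2 = False XOR False = False
t6 = t2 XNOR t3 = False XNOR True = False
t7 = C XNOR B = False XNOR True = False
t10 = NOT t3 = NOT True = False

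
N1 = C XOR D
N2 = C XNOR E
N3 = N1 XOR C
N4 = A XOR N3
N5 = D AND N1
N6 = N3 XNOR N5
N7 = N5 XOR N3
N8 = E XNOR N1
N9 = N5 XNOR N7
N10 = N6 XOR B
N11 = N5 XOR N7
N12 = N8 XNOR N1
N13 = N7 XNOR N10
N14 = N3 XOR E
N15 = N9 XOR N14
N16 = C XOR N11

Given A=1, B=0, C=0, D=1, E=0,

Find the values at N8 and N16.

N8 = 0, N16 = 1

N1 = C XOR D = 0 XOR 1 = 1
N3 = N1 XOR C = 1 XOR 0 = 1
N5 = D AND N1 = 1 AND 1 = 1
N7 = N5 XOR N3 = 1 XOR 1 = 0
N8 = E XNOR N1 = 0 XNOR 1 = 0
N11 = N5 XOR N7 = 1 XOR 0 = 1
N16 = C XOR N11 = 0 XOR 1 = 1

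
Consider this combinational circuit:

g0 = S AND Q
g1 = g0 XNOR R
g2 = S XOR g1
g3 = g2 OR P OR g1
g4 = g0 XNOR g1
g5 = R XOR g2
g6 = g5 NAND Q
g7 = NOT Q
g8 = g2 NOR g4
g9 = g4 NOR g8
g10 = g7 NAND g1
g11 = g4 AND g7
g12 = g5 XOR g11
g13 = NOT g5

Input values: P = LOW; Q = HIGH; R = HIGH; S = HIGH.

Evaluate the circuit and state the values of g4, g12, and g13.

g4 = HIGH  g12 = HIGH  g13 = LOW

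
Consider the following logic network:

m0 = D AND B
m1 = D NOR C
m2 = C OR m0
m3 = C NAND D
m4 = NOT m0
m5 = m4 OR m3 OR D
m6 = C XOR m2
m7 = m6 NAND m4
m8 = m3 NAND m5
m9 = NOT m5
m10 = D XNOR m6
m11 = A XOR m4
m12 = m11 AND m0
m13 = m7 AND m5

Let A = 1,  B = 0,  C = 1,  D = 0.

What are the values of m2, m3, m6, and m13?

m0 = D AND B = 0 AND 0 = 0
m2 = C OR m0 = 1 OR 0 = 1
m3 = C NAND D = 1 NAND 0 = 1
m4 = NOT m0 = NOT 0 = 1
m5 = m4 OR m3 OR D = 1 OR 1 OR 0 = 1
m6 = C XOR m2 = 1 XOR 1 = 0
m7 = m6 NAND m4 = 0 NAND 1 = 1
m13 = m7 AND m5 = 1 AND 1 = 1

m2 = 1  m3 = 1  m6 = 0  m13 = 1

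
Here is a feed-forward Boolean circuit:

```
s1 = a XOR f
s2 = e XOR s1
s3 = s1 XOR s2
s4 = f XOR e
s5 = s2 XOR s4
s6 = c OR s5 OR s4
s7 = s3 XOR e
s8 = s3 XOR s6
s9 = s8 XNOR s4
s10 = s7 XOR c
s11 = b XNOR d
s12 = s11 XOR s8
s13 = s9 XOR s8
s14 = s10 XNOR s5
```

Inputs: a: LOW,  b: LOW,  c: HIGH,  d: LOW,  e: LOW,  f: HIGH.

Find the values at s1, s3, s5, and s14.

s1 = HIGH  s3 = LOW  s5 = LOW  s14 = LOW

s1 = a XOR f = LOW XOR HIGH = HIGH
s2 = e XOR s1 = LOW XOR HIGH = HIGH
s3 = s1 XOR s2 = HIGH XOR HIGH = LOW
s4 = f XOR e = HIGH XOR LOW = HIGH
s5 = s2 XOR s4 = HIGH XOR HIGH = LOW
s7 = s3 XOR e = LOW XOR LOW = LOW
s10 = s7 XOR c = LOW XOR HIGH = HIGH
s14 = s10 XNOR s5 = HIGH XNOR LOW = LOW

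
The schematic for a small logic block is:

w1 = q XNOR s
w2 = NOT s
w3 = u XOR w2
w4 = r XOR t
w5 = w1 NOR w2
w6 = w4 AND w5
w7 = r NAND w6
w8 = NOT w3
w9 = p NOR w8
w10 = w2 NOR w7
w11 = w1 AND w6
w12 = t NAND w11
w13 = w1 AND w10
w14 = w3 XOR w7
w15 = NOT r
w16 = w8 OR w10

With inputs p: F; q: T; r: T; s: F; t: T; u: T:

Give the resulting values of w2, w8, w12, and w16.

w2 = T, w8 = T, w12 = T, w16 = T

w1 = q XNOR s = T XNOR F = F
w2 = NOT s = NOT F = T
w3 = u XOR w2 = T XOR T = F
w4 = r XOR t = T XOR T = F
w5 = w1 NOR w2 = F NOR T = F
w6 = w4 AND w5 = F AND F = F
w7 = r NAND w6 = T NAND F = T
w8 = NOT w3 = NOT F = T
w10 = w2 NOR w7 = T NOR T = F
w11 = w1 AND w6 = F AND F = F
w12 = t NAND w11 = T NAND F = T
w16 = w8 OR w10 = T OR F = T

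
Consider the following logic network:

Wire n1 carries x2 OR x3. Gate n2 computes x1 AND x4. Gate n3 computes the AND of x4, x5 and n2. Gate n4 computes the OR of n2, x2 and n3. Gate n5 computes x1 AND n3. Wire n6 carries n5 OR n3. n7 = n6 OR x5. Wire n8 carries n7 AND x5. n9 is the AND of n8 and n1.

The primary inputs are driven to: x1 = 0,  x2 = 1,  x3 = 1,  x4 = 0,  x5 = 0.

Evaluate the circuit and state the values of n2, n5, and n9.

n2 = 0; n5 = 0; n9 = 0

n1 = x2 OR x3 = 1 OR 1 = 1
n2 = x1 AND x4 = 0 AND 0 = 0
n3 = x4 AND x5 AND n2 = 0 AND 0 AND 0 = 0
n5 = x1 AND n3 = 0 AND 0 = 0
n6 = n5 OR n3 = 0 OR 0 = 0
n7 = n6 OR x5 = 0 OR 0 = 0
n8 = n7 AND x5 = 0 AND 0 = 0
n9 = n8 AND n1 = 0 AND 1 = 0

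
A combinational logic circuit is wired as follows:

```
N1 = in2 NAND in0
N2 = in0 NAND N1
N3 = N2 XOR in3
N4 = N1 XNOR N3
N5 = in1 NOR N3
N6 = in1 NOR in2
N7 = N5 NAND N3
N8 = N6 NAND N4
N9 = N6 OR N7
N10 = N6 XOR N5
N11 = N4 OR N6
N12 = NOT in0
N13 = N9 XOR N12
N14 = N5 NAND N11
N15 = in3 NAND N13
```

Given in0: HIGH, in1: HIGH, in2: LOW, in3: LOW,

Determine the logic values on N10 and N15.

N10 = LOW, N15 = HIGH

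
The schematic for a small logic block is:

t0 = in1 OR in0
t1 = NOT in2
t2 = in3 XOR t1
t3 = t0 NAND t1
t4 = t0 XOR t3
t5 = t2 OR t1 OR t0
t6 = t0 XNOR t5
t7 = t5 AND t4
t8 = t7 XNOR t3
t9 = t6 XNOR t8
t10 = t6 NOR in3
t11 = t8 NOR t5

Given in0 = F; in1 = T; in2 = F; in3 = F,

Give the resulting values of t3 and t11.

t3 = F, t11 = F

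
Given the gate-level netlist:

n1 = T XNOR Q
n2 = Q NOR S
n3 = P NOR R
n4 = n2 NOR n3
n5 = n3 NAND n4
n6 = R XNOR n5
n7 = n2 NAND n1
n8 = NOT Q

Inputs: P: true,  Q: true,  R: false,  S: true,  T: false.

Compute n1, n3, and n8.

n1 = false  n3 = false  n8 = false

n1 = T XNOR Q = false XNOR true = false
n3 = P NOR R = true NOR false = false
n8 = NOT Q = NOT true = false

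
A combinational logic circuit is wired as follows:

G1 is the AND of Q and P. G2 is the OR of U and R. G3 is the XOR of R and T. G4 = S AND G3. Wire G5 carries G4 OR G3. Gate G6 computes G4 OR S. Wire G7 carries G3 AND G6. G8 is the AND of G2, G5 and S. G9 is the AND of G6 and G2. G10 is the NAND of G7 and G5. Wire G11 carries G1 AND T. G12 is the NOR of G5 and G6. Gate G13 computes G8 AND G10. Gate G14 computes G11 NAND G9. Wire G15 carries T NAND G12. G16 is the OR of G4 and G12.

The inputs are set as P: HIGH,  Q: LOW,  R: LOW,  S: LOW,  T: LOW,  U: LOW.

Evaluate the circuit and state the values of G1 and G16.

G1 = Q AND P = LOW AND HIGH = LOW
G3 = R XOR T = LOW XOR LOW = LOW
G4 = S AND G3 = LOW AND LOW = LOW
G5 = G4 OR G3 = LOW OR LOW = LOW
G6 = G4 OR S = LOW OR LOW = LOW
G12 = G5 NOR G6 = LOW NOR LOW = HIGH
G16 = G4 OR G12 = LOW OR HIGH = HIGH

G1 = LOW  G16 = HIGH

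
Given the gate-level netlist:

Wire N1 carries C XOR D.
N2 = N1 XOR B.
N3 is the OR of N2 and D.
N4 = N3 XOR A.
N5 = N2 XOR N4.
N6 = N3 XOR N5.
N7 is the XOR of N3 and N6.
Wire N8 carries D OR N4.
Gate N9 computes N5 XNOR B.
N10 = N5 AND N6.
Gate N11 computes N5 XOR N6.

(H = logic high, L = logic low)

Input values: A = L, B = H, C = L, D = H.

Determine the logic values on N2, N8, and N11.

N2 = L; N8 = H; N11 = H

N1 = C XOR D = L XOR H = H
N2 = N1 XOR B = H XOR H = L
N3 = N2 OR D = L OR H = H
N4 = N3 XOR A = H XOR L = H
N5 = N2 XOR N4 = L XOR H = H
N6 = N3 XOR N5 = H XOR H = L
N8 = D OR N4 = H OR H = H
N11 = N5 XOR N6 = H XOR L = H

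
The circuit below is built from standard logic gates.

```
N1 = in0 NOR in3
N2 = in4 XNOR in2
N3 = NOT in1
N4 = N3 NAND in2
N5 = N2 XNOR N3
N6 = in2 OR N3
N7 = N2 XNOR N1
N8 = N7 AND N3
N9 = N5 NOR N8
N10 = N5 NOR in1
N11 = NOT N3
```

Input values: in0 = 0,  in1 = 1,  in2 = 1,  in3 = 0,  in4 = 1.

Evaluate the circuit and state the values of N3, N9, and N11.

N3 = 0  N9 = 1  N11 = 1

N1 = in0 NOR in3 = 0 NOR 0 = 1
N2 = in4 XNOR in2 = 1 XNOR 1 = 1
N3 = NOT in1 = NOT 1 = 0
N5 = N2 XNOR N3 = 1 XNOR 0 = 0
N7 = N2 XNOR N1 = 1 XNOR 1 = 1
N8 = N7 AND N3 = 1 AND 0 = 0
N9 = N5 NOR N8 = 0 NOR 0 = 1
N11 = NOT N3 = NOT 0 = 1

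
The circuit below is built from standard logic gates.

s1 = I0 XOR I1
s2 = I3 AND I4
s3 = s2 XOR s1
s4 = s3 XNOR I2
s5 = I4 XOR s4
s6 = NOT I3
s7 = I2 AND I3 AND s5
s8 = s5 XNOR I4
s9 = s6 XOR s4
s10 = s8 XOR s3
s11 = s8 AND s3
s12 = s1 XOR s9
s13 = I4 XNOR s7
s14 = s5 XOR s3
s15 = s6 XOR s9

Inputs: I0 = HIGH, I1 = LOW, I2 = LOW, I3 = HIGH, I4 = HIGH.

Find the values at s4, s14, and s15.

s1 = I0 XOR I1 = HIGH XOR LOW = HIGH
s2 = I3 AND I4 = HIGH AND HIGH = HIGH
s3 = s2 XOR s1 = HIGH XOR HIGH = LOW
s4 = s3 XNOR I2 = LOW XNOR LOW = HIGH
s5 = I4 XOR s4 = HIGH XOR HIGH = LOW
s6 = NOT I3 = NOT HIGH = LOW
s9 = s6 XOR s4 = LOW XOR HIGH = HIGH
s14 = s5 XOR s3 = LOW XOR LOW = LOW
s15 = s6 XOR s9 = LOW XOR HIGH = HIGH

s4 = HIGH; s14 = LOW; s15 = HIGH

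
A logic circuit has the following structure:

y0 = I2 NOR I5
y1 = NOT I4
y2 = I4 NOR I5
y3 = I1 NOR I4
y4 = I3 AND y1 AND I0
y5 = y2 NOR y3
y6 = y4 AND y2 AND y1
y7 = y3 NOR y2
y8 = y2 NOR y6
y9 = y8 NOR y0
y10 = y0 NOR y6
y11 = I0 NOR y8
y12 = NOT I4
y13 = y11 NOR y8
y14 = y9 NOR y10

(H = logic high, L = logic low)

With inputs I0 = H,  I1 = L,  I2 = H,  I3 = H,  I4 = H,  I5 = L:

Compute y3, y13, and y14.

y0 = I2 NOR I5 = H NOR L = L
y1 = NOT I4 = NOT H = L
y2 = I4 NOR I5 = H NOR L = L
y3 = I1 NOR I4 = L NOR H = L
y4 = I3 AND y1 AND I0 = H AND L AND H = L
y6 = y4 AND y2 AND y1 = L AND L AND L = L
y8 = y2 NOR y6 = L NOR L = H
y9 = y8 NOR y0 = H NOR L = L
y10 = y0 NOR y6 = L NOR L = H
y11 = I0 NOR y8 = H NOR H = L
y13 = y11 NOR y8 = L NOR H = L
y14 = y9 NOR y10 = L NOR H = L

y3 = L; y13 = L; y14 = L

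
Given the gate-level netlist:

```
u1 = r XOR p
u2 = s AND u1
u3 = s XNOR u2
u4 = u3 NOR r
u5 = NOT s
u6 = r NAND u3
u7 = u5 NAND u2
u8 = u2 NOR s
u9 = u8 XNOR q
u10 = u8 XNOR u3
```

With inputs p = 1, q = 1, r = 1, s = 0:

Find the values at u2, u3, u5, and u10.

u2 = 0, u3 = 1, u5 = 1, u10 = 1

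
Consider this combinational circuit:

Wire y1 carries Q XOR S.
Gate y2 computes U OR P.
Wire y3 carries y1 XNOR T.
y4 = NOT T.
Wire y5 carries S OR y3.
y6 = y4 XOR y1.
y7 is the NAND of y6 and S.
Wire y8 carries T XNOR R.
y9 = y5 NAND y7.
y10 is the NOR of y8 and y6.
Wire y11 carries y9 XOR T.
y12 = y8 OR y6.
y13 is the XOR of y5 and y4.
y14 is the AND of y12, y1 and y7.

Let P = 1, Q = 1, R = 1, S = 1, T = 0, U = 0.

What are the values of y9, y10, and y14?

y1 = Q XOR S = 1 XOR 1 = 0
y3 = y1 XNOR T = 0 XNOR 0 = 1
y4 = NOT T = NOT 0 = 1
y5 = S OR y3 = 1 OR 1 = 1
y6 = y4 XOR y1 = 1 XOR 0 = 1
y7 = y6 NAND S = 1 NAND 1 = 0
y8 = T XNOR R = 0 XNOR 1 = 0
y9 = y5 NAND y7 = 1 NAND 0 = 1
y10 = y8 NOR y6 = 0 NOR 1 = 0
y12 = y8 OR y6 = 0 OR 1 = 1
y14 = y12 AND y1 AND y7 = 1 AND 0 AND 0 = 0

y9 = 1, y10 = 0, y14 = 0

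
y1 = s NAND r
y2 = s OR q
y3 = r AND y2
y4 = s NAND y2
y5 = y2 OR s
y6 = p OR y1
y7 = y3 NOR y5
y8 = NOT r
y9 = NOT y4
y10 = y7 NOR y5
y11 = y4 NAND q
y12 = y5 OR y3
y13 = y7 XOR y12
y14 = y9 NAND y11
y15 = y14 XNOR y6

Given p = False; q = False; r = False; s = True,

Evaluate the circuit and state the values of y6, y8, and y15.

y6 = True; y8 = True; y15 = False

y1 = s NAND r = True NAND False = True
y2 = s OR q = True OR False = True
y4 = s NAND y2 = True NAND True = False
y6 = p OR y1 = False OR True = True
y8 = NOT r = NOT False = True
y9 = NOT y4 = NOT False = True
y11 = y4 NAND q = False NAND False = True
y14 = y9 NAND y11 = True NAND True = False
y15 = y14 XNOR y6 = False XNOR True = False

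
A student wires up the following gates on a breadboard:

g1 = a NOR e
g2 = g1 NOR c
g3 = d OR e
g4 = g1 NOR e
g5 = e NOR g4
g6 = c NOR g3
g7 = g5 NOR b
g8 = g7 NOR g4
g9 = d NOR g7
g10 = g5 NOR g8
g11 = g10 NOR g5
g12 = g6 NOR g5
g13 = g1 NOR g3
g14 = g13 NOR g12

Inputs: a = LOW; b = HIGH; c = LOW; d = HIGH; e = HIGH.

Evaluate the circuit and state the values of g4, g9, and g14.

g1 = a NOR e = LOW NOR HIGH = LOW
g3 = d OR e = HIGH OR HIGH = HIGH
g4 = g1 NOR e = LOW NOR HIGH = LOW
g5 = e NOR g4 = HIGH NOR LOW = LOW
g6 = c NOR g3 = LOW NOR HIGH = LOW
g7 = g5 NOR b = LOW NOR HIGH = LOW
g9 = d NOR g7 = HIGH NOR LOW = LOW
g12 = g6 NOR g5 = LOW NOR LOW = HIGH
g13 = g1 NOR g3 = LOW NOR HIGH = LOW
g14 = g13 NOR g12 = LOW NOR HIGH = LOW

g4 = LOW  g9 = LOW  g14 = LOW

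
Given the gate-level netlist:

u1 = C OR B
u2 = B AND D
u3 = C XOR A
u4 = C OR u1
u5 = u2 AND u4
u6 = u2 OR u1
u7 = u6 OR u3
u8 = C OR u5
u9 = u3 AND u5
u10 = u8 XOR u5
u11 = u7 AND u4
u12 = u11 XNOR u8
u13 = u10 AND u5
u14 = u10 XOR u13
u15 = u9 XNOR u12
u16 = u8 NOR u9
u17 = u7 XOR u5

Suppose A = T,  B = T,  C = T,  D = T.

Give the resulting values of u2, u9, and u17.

u1 = C OR B = T OR T = T
u2 = B AND D = T AND T = T
u3 = C XOR A = T XOR T = F
u4 = C OR u1 = T OR T = T
u5 = u2 AND u4 = T AND T = T
u6 = u2 OR u1 = T OR T = T
u7 = u6 OR u3 = T OR F = T
u9 = u3 AND u5 = F AND T = F
u17 = u7 XOR u5 = T XOR T = F

u2 = T, u9 = F, u17 = F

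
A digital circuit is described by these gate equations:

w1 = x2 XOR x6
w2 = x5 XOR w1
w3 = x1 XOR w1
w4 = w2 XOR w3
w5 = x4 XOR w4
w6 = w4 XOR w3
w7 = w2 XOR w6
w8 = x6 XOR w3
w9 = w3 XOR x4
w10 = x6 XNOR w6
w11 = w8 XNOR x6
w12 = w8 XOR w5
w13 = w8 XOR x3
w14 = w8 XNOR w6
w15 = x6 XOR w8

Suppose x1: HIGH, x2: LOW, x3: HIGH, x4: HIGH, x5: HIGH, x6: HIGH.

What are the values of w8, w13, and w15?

w8 = HIGH  w13 = LOW  w15 = LOW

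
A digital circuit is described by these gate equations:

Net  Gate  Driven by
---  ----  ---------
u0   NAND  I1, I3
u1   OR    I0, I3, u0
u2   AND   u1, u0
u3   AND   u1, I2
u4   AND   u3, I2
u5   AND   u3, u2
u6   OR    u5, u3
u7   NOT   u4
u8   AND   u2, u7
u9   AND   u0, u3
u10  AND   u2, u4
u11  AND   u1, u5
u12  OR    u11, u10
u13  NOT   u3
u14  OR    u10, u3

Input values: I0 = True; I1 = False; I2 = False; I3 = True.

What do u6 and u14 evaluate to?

u6 = False, u14 = False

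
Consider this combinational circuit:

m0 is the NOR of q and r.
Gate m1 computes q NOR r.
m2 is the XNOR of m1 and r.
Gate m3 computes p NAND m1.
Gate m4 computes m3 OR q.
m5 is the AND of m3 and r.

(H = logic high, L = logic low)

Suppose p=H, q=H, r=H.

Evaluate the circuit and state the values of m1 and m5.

m1 = L, m5 = H

m1 = q NOR r = H NOR H = L
m3 = p NAND m1 = H NAND L = H
m5 = m3 AND r = H AND H = H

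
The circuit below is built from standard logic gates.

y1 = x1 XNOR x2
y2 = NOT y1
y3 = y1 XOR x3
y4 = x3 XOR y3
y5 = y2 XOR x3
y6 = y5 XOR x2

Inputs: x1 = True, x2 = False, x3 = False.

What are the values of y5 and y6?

y1 = x1 XNOR x2 = True XNOR False = False
y2 = NOT y1 = NOT False = True
y5 = y2 XOR x3 = True XOR False = True
y6 = y5 XOR x2 = True XOR False = True

y5 = True, y6 = True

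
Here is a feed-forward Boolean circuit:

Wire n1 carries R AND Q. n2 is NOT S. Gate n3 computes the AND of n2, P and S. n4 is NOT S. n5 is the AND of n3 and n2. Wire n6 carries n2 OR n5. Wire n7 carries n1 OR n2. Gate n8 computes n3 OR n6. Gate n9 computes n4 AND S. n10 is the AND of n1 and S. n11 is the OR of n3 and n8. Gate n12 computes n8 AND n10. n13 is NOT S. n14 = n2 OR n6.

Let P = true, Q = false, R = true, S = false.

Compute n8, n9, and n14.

n2 = NOT S = NOT false = true
n3 = n2 AND P AND S = true AND true AND false = false
n4 = NOT S = NOT false = true
n5 = n3 AND n2 = false AND true = false
n6 = n2 OR n5 = true OR false = true
n8 = n3 OR n6 = false OR true = true
n9 = n4 AND S = true AND false = false
n14 = n2 OR n6 = true OR true = true

n8 = true, n9 = false, n14 = true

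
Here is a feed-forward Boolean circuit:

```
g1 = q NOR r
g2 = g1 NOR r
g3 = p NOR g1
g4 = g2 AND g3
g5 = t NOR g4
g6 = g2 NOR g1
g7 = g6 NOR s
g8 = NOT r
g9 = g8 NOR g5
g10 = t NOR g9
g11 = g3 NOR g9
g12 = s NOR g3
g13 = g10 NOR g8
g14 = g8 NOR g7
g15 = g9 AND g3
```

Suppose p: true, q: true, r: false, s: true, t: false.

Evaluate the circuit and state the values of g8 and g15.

g8 = true, g15 = false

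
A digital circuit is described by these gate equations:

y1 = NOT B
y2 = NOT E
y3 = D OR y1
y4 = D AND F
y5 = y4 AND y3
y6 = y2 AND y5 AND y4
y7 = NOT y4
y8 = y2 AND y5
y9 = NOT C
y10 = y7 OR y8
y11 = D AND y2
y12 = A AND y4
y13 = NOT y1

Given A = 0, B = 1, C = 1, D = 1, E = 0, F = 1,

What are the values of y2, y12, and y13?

y1 = NOT B = NOT 1 = 0
y2 = NOT E = NOT 0 = 1
y4 = D AND F = 1 AND 1 = 1
y12 = A AND y4 = 0 AND 1 = 0
y13 = NOT y1 = NOT 0 = 1

y2 = 1, y12 = 0, y13 = 1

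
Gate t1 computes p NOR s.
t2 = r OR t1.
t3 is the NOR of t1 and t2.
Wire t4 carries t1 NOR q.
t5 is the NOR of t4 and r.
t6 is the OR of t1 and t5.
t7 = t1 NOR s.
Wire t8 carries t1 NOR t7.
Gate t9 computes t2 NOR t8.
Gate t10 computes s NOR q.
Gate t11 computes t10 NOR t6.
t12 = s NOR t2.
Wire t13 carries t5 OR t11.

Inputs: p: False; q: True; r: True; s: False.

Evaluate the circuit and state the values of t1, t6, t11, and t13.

t1 = True  t6 = True  t11 = False  t13 = False

t1 = p NOR s = False NOR False = True
t4 = t1 NOR q = True NOR True = False
t5 = t4 NOR r = False NOR True = False
t6 = t1 OR t5 = True OR False = True
t10 = s NOR q = False NOR True = False
t11 = t10 NOR t6 = False NOR True = False
t13 = t5 OR t11 = False OR False = False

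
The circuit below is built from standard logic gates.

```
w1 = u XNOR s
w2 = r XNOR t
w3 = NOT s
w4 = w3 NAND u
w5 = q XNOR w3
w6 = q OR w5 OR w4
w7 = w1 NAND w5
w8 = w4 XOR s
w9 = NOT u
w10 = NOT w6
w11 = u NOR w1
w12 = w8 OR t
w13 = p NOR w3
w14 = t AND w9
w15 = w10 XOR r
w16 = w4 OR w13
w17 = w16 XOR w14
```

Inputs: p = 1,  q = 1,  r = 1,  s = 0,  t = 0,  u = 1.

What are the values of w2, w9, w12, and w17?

w2 = 0, w9 = 0, w12 = 0, w17 = 0

w2 = r XNOR t = 1 XNOR 0 = 0
w3 = NOT s = NOT 0 = 1
w4 = w3 NAND u = 1 NAND 1 = 0
w8 = w4 XOR s = 0 XOR 0 = 0
w9 = NOT u = NOT 1 = 0
w12 = w8 OR t = 0 OR 0 = 0
w13 = p NOR w3 = 1 NOR 1 = 0
w14 = t AND w9 = 0 AND 0 = 0
w16 = w4 OR w13 = 0 OR 0 = 0
w17 = w16 XOR w14 = 0 XOR 0 = 0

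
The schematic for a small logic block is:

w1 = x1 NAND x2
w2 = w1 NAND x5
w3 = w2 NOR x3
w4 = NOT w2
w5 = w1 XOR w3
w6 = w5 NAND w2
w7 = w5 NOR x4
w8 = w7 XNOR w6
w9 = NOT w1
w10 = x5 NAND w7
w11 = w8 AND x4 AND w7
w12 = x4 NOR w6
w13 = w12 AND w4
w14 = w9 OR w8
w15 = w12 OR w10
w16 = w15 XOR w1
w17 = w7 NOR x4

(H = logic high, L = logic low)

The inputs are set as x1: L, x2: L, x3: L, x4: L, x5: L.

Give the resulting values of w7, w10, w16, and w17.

w7 = L, w10 = H, w16 = L, w17 = H

w1 = x1 NAND x2 = L NAND L = H
w2 = w1 NAND x5 = H NAND L = H
w3 = w2 NOR x3 = H NOR L = L
w5 = w1 XOR w3 = H XOR L = H
w6 = w5 NAND w2 = H NAND H = L
w7 = w5 NOR x4 = H NOR L = L
w10 = x5 NAND w7 = L NAND L = H
w12 = x4 NOR w6 = L NOR L = H
w15 = w12 OR w10 = H OR H = H
w16 = w15 XOR w1 = H XOR H = L
w17 = w7 NOR x4 = L NOR L = H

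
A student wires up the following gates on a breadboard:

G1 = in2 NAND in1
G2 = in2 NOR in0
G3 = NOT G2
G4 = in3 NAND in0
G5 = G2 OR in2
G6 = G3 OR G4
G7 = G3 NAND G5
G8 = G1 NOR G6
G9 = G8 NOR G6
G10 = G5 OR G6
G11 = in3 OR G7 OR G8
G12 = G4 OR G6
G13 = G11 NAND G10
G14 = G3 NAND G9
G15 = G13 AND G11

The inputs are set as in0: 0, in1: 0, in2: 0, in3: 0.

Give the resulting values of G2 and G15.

G2 = 1, G15 = 0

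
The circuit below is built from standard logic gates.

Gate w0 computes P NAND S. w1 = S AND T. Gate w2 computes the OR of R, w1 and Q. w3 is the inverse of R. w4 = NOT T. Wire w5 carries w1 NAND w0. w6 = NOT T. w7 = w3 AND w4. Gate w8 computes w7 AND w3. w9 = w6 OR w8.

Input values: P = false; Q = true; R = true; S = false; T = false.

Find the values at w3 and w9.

w3 = NOT R = NOT true = false
w4 = NOT T = NOT false = true
w6 = NOT T = NOT false = true
w7 = w3 AND w4 = false AND true = false
w8 = w7 AND w3 = false AND false = false
w9 = w6 OR w8 = true OR false = true

w3 = false, w9 = true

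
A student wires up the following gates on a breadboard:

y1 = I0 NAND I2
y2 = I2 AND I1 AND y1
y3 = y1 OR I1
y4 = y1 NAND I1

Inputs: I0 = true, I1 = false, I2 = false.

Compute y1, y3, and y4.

y1 = true, y3 = true, y4 = true

y1 = I0 NAND I2 = true NAND false = true
y3 = y1 OR I1 = true OR false = true
y4 = y1 NAND I1 = true NAND false = true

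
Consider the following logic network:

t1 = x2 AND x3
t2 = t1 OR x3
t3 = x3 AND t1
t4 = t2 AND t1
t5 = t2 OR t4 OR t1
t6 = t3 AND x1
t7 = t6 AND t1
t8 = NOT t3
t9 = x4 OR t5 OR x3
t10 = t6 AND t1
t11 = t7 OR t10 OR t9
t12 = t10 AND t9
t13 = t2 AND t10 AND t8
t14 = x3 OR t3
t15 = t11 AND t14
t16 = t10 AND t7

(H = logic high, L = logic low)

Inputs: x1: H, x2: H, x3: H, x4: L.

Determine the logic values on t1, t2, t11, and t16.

t1 = H, t2 = H, t11 = H, t16 = H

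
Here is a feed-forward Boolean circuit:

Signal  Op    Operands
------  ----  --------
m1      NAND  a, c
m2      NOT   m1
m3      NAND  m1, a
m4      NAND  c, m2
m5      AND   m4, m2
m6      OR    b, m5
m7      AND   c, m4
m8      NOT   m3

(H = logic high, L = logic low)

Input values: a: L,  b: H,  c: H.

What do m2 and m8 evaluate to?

m1 = a NAND c = L NAND H = H
m2 = NOT m1 = NOT H = L
m3 = m1 NAND a = H NAND L = H
m8 = NOT m3 = NOT H = L

m2 = L  m8 = L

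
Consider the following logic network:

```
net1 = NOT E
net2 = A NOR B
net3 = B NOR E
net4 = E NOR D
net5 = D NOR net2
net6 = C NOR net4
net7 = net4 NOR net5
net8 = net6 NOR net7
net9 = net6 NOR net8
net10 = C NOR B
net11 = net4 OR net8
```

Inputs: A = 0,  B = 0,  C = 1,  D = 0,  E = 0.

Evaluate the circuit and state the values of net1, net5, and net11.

net1 = NOT E = NOT 0 = 1
net2 = A NOR B = 0 NOR 0 = 1
net4 = E NOR D = 0 NOR 0 = 1
net5 = D NOR net2 = 0 NOR 1 = 0
net6 = C NOR net4 = 1 NOR 1 = 0
net7 = net4 NOR net5 = 1 NOR 0 = 0
net8 = net6 NOR net7 = 0 NOR 0 = 1
net11 = net4 OR net8 = 1 OR 1 = 1

net1 = 1, net5 = 0, net11 = 1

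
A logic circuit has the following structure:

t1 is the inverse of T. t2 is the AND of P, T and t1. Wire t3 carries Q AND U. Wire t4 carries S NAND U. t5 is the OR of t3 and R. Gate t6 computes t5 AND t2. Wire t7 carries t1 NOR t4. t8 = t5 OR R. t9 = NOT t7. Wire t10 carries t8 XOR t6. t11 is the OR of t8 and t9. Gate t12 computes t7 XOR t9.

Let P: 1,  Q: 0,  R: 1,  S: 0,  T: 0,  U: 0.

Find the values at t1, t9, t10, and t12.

t1 = 1  t9 = 1  t10 = 1  t12 = 1

t1 = NOT T = NOT 0 = 1
t2 = P AND T AND t1 = 1 AND 0 AND 1 = 0
t3 = Q AND U = 0 AND 0 = 0
t4 = S NAND U = 0 NAND 0 = 1
t5 = t3 OR R = 0 OR 1 = 1
t6 = t5 AND t2 = 1 AND 0 = 0
t7 = t1 NOR t4 = 1 NOR 1 = 0
t8 = t5 OR R = 1 OR 1 = 1
t9 = NOT t7 = NOT 0 = 1
t10 = t8 XOR t6 = 1 XOR 0 = 1
t12 = t7 XOR t9 = 0 XOR 1 = 1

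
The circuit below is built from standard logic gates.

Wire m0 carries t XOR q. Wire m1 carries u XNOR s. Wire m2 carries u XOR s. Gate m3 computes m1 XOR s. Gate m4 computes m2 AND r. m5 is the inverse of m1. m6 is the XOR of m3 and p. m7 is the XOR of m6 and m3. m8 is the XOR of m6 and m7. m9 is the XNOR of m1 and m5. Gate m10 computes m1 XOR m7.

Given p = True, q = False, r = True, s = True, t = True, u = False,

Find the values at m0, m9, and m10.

m0 = True, m9 = False, m10 = True

m0 = t XOR q = True XOR False = True
m1 = u XNOR s = False XNOR True = False
m3 = m1 XOR s = False XOR True = True
m5 = NOT m1 = NOT False = True
m6 = m3 XOR p = True XOR True = False
m7 = m6 XOR m3 = False XOR True = True
m9 = m1 XNOR m5 = False XNOR True = False
m10 = m1 XOR m7 = False XOR True = True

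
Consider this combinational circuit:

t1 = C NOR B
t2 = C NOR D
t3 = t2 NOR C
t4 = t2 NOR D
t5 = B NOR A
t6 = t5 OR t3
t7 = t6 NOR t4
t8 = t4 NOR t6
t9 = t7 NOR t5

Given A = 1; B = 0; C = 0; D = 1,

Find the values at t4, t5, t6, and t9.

t2 = C NOR D = 0 NOR 1 = 0
t3 = t2 NOR C = 0 NOR 0 = 1
t4 = t2 NOR D = 0 NOR 1 = 0
t5 = B NOR A = 0 NOR 1 = 0
t6 = t5 OR t3 = 0 OR 1 = 1
t7 = t6 NOR t4 = 1 NOR 0 = 0
t9 = t7 NOR t5 = 0 NOR 0 = 1

t4 = 0, t5 = 0, t6 = 1, t9 = 1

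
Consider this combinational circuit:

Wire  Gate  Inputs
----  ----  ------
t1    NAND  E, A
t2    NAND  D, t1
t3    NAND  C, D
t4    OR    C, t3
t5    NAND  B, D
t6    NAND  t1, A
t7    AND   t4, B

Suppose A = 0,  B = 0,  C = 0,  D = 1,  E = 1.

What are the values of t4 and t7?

t4 = 1; t7 = 0

t3 = C NAND D = 0 NAND 1 = 1
t4 = C OR t3 = 0 OR 1 = 1
t7 = t4 AND B = 1 AND 0 = 0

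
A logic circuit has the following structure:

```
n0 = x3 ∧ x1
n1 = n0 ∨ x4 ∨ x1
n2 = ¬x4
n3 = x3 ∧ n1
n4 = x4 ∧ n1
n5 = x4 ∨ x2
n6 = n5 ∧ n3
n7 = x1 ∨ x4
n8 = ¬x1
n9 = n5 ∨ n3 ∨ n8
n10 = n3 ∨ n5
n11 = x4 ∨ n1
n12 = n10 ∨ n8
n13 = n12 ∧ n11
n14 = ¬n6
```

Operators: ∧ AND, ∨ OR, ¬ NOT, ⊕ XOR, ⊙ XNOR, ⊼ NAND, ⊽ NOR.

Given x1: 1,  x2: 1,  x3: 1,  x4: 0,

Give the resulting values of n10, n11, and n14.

n0 = x3 AND x1 = 1 AND 1 = 1
n1 = n0 OR x4 OR x1 = 1 OR 0 OR 1 = 1
n3 = x3 AND n1 = 1 AND 1 = 1
n5 = x4 OR x2 = 0 OR 1 = 1
n6 = n5 AND n3 = 1 AND 1 = 1
n10 = n3 OR n5 = 1 OR 1 = 1
n11 = x4 OR n1 = 0 OR 1 = 1
n14 = NOT n6 = NOT 1 = 0

n10 = 1, n11 = 1, n14 = 0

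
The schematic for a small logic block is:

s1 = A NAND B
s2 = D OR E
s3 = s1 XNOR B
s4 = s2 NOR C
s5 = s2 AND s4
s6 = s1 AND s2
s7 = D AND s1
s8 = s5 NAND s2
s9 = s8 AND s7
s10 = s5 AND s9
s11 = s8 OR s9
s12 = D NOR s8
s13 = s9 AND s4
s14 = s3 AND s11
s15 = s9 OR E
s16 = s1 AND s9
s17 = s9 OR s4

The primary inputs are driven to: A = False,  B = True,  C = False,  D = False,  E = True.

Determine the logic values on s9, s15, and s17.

s9 = False; s15 = True; s17 = False

s1 = A NAND B = False NAND True = True
s2 = D OR E = False OR True = True
s4 = s2 NOR C = True NOR False = False
s5 = s2 AND s4 = True AND False = False
s7 = D AND s1 = False AND True = False
s8 = s5 NAND s2 = False NAND True = True
s9 = s8 AND s7 = True AND False = False
s15 = s9 OR E = False OR True = True
s17 = s9 OR s4 = False OR False = False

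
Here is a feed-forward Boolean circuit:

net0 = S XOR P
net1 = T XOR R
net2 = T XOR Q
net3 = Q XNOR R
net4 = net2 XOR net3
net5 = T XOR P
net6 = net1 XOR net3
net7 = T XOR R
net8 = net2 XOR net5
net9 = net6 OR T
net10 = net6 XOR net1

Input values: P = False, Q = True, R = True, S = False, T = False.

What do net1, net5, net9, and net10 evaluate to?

net1 = True  net5 = False  net9 = False  net10 = True

net1 = T XOR R = False XOR True = True
net3 = Q XNOR R = True XNOR True = True
net5 = T XOR P = False XOR False = False
net6 = net1 XOR net3 = True XOR True = False
net9 = net6 OR T = False OR False = False
net10 = net6 XOR net1 = False XOR True = True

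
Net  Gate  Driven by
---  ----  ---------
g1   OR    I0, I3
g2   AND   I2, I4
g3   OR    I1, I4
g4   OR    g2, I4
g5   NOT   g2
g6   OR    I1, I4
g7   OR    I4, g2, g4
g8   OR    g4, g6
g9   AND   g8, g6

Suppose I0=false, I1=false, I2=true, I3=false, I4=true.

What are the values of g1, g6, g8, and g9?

g1 = I0 OR I3 = false OR false = false
g2 = I2 AND I4 = true AND true = true
g4 = g2 OR I4 = true OR true = true
g6 = I1 OR I4 = false OR true = true
g8 = g4 OR g6 = true OR true = true
g9 = g8 AND g6 = true AND true = true

g1 = false, g6 = true, g8 = true, g9 = true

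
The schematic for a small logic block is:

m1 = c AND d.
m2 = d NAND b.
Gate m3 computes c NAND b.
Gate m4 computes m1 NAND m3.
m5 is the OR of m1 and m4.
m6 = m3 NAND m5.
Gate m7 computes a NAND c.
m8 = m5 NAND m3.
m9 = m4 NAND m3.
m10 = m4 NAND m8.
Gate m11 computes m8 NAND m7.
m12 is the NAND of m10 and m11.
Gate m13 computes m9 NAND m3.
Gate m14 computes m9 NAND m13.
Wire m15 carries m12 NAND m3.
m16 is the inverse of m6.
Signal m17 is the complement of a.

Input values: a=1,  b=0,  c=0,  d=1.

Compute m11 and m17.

m11 = 1  m17 = 0

m1 = c AND d = 0 AND 1 = 0
m3 = c NAND b = 0 NAND 0 = 1
m4 = m1 NAND m3 = 0 NAND 1 = 1
m5 = m1 OR m4 = 0 OR 1 = 1
m7 = a NAND c = 1 NAND 0 = 1
m8 = m5 NAND m3 = 1 NAND 1 = 0
m11 = m8 NAND m7 = 0 NAND 1 = 1
m17 = NOT a = NOT 1 = 0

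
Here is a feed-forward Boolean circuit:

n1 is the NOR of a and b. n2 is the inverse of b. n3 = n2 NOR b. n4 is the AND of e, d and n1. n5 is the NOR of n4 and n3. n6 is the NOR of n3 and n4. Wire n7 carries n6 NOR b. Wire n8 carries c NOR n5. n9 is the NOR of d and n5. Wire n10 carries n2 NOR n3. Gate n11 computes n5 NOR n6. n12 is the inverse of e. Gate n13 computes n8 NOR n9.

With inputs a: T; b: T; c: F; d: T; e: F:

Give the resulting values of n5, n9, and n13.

n1 = a NOR b = T NOR T = F
n2 = NOT b = NOT T = F
n3 = n2 NOR b = F NOR T = F
n4 = e AND d AND n1 = F AND T AND F = F
n5 = n4 NOR n3 = F NOR F = T
n8 = c NOR n5 = F NOR T = F
n9 = d NOR n5 = T NOR T = F
n13 = n8 NOR n9 = F NOR F = T

n5 = T, n9 = F, n13 = T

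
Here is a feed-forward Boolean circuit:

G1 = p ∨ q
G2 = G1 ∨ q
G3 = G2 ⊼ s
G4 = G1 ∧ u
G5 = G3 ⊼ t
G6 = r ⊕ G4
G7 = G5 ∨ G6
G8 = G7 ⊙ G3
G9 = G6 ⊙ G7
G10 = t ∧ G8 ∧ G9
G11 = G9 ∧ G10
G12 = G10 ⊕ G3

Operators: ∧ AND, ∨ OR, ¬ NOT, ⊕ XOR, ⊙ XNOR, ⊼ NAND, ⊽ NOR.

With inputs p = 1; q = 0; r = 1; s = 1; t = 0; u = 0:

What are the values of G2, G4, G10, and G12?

G2 = 1  G4 = 0  G10 = 0  G12 = 0

G1 = p OR q = 1 OR 0 = 1
G2 = G1 OR q = 1 OR 0 = 1
G3 = G2 NAND s = 1 NAND 1 = 0
G4 = G1 AND u = 1 AND 0 = 0
G5 = G3 NAND t = 0 NAND 0 = 1
G6 = r XOR G4 = 1 XOR 0 = 1
G7 = G5 OR G6 = 1 OR 1 = 1
G8 = G7 XNOR G3 = 1 XNOR 0 = 0
G9 = G6 XNOR G7 = 1 XNOR 1 = 1
G10 = t AND G8 AND G9 = 0 AND 0 AND 1 = 0
G12 = G10 XOR G3 = 0 XOR 0 = 0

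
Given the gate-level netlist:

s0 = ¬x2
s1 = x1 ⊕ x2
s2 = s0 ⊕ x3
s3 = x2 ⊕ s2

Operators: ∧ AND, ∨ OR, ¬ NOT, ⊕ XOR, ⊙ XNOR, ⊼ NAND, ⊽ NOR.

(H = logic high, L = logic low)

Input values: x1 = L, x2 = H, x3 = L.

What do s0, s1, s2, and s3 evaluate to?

s0 = L  s1 = H  s2 = L  s3 = H

s0 = NOT x2 = NOT H = L
s1 = x1 XOR x2 = L XOR H = H
s2 = s0 XOR x3 = L XOR L = L
s3 = x2 XOR s2 = H XOR L = H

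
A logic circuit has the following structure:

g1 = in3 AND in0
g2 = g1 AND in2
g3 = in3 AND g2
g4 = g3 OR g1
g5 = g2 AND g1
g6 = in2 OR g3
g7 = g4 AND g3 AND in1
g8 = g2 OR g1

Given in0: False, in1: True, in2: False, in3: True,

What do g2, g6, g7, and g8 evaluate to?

g1 = in3 AND in0 = True AND False = False
g2 = g1 AND in2 = False AND False = False
g3 = in3 AND g2 = True AND False = False
g4 = g3 OR g1 = False OR False = False
g6 = in2 OR g3 = False OR False = False
g7 = g4 AND g3 AND in1 = False AND False AND True = False
g8 = g2 OR g1 = False OR False = False

g2 = False  g6 = False  g7 = False  g8 = False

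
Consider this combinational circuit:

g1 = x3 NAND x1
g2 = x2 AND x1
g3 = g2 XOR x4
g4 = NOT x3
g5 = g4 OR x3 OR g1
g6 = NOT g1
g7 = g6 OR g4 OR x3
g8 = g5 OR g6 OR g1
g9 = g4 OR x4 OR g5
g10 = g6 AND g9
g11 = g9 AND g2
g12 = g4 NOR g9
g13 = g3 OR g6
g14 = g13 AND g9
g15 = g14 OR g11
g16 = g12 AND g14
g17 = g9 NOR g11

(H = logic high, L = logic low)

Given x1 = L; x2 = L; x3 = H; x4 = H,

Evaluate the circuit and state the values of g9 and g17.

g1 = x3 NAND x1 = H NAND L = H
g2 = x2 AND x1 = L AND L = L
g4 = NOT x3 = NOT H = L
g5 = g4 OR x3 OR g1 = L OR H OR H = H
g9 = g4 OR x4 OR g5 = L OR H OR H = H
g11 = g9 AND g2 = H AND L = L
g17 = g9 NOR g11 = H NOR L = L

g9 = H, g17 = L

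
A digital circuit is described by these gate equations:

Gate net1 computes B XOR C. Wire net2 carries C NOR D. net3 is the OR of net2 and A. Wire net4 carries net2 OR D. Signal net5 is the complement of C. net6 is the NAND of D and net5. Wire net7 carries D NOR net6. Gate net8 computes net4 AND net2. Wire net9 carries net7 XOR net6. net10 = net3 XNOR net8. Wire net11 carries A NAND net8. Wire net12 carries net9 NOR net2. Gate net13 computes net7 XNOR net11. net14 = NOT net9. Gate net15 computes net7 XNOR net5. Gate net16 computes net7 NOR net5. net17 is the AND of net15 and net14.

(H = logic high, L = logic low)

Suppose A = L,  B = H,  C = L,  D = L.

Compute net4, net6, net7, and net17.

net4 = H; net6 = H; net7 = L; net17 = L

net2 = C NOR D = L NOR L = H
net4 = net2 OR D = H OR L = H
net5 = NOT C = NOT L = H
net6 = D NAND net5 = L NAND H = H
net7 = D NOR net6 = L NOR H = L
net9 = net7 XOR net6 = L XOR H = H
net14 = NOT net9 = NOT H = L
net15 = net7 XNOR net5 = L XNOR H = L
net17 = net15 AND net14 = L AND L = L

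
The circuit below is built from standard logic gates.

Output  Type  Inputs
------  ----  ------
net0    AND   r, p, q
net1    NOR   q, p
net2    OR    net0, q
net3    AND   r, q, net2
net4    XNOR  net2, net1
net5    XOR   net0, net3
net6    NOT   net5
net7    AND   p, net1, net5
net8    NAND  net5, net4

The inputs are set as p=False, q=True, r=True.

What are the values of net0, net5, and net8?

net0 = r AND p AND q = True AND False AND True = False
net1 = q NOR p = True NOR False = False
net2 = net0 OR q = False OR True = True
net3 = r AND q AND net2 = True AND True AND True = True
net4 = net2 XNOR net1 = True XNOR False = False
net5 = net0 XOR net3 = False XOR True = True
net8 = net5 NAND net4 = True NAND False = True

net0 = False, net5 = True, net8 = True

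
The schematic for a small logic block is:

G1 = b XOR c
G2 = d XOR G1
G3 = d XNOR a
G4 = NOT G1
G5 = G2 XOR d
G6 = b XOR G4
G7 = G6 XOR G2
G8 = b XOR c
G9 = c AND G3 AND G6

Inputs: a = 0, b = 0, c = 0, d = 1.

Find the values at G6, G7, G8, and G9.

G6 = 1  G7 = 0  G8 = 0  G9 = 0

G1 = b XOR c = 0 XOR 0 = 0
G2 = d XOR G1 = 1 XOR 0 = 1
G3 = d XNOR a = 1 XNOR 0 = 0
G4 = NOT G1 = NOT 0 = 1
G6 = b XOR G4 = 0 XOR 1 = 1
G7 = G6 XOR G2 = 1 XOR 1 = 0
G8 = b XOR c = 0 XOR 0 = 0
G9 = c AND G3 AND G6 = 0 AND 0 AND 1 = 0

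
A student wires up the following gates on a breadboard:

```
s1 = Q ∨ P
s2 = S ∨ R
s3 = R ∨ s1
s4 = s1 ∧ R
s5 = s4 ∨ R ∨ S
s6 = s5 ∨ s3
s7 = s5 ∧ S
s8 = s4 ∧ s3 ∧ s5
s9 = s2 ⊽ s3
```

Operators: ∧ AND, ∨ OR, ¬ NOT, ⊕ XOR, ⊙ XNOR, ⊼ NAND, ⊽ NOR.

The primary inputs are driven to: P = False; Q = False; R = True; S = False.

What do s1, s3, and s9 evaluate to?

s1 = False, s3 = True, s9 = False

s1 = Q OR P = False OR False = False
s2 = S OR R = False OR True = True
s3 = R OR s1 = True OR False = True
s9 = s2 NOR s3 = True NOR True = False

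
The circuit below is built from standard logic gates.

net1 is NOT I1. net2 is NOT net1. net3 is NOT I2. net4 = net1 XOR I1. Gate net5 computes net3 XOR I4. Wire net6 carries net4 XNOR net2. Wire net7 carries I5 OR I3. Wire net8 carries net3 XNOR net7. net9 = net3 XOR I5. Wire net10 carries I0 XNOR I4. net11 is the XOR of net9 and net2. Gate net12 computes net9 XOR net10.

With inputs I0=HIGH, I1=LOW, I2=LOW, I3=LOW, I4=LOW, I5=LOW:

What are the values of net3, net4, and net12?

net1 = NOT I1 = NOT LOW = HIGH
net3 = NOT I2 = NOT LOW = HIGH
net4 = net1 XOR I1 = HIGH XOR LOW = HIGH
net9 = net3 XOR I5 = HIGH XOR LOW = HIGH
net10 = I0 XNOR I4 = HIGH XNOR LOW = LOW
net12 = net9 XOR net10 = HIGH XOR LOW = HIGH

net3 = HIGH; net4 = HIGH; net12 = HIGH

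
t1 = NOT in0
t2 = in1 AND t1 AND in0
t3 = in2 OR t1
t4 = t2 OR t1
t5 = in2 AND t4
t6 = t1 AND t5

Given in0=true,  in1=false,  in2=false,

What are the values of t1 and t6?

t1 = NOT in0 = NOT true = false
t2 = in1 AND t1 AND in0 = false AND false AND true = false
t4 = t2 OR t1 = false OR false = false
t5 = in2 AND t4 = false AND false = false
t6 = t1 AND t5 = false AND false = false

t1 = false, t6 = false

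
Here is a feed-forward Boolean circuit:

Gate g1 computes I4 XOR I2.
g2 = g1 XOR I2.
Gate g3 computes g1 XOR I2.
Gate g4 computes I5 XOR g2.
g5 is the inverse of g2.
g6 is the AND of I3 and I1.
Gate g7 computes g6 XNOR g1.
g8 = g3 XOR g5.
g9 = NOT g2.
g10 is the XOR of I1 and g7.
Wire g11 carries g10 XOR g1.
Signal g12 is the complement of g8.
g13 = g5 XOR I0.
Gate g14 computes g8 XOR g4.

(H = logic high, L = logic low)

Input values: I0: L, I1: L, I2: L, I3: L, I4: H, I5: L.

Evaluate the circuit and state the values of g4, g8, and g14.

g1 = I4 XOR I2 = H XOR L = H
g2 = g1 XOR I2 = H XOR L = H
g3 = g1 XOR I2 = H XOR L = H
g4 = I5 XOR g2 = L XOR H = H
g5 = NOT g2 = NOT H = L
g8 = g3 XOR g5 = H XOR L = H
g14 = g8 XOR g4 = H XOR H = L

g4 = H, g8 = H, g14 = L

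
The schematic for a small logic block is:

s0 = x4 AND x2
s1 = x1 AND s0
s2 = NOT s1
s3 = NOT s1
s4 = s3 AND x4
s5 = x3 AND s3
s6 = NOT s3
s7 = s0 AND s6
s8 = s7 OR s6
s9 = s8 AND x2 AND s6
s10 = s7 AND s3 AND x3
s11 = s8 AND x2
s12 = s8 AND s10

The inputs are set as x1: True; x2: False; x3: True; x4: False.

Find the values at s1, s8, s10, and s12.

s0 = x4 AND x2 = False AND False = False
s1 = x1 AND s0 = True AND False = False
s3 = NOT s1 = NOT False = True
s6 = NOT s3 = NOT True = False
s7 = s0 AND s6 = False AND False = False
s8 = s7 OR s6 = False OR False = False
s10 = s7 AND s3 AND x3 = False AND True AND True = False
s12 = s8 AND s10 = False AND False = False

s1 = False; s8 = False; s10 = False; s12 = False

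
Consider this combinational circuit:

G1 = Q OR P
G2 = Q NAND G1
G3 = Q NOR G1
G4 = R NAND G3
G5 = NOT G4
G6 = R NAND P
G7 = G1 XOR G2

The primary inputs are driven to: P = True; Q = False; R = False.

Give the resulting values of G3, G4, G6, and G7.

G3 = False, G4 = True, G6 = True, G7 = False

G1 = Q OR P = False OR True = True
G2 = Q NAND G1 = False NAND True = True
G3 = Q NOR G1 = False NOR True = False
G4 = R NAND G3 = False NAND False = True
G6 = R NAND P = False NAND True = True
G7 = G1 XOR G2 = True XOR True = False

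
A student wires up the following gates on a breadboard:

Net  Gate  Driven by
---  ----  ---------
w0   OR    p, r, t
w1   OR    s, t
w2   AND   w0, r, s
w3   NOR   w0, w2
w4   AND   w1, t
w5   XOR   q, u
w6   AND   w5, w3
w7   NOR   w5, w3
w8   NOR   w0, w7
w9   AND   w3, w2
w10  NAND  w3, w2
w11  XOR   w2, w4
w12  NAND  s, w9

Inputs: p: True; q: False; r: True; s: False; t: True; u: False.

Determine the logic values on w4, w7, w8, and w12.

w0 = p OR r OR t = True OR True OR True = True
w1 = s OR t = False OR True = True
w2 = w0 AND r AND s = True AND True AND False = False
w3 = w0 NOR w2 = True NOR False = False
w4 = w1 AND t = True AND True = True
w5 = q XOR u = False XOR False = False
w7 = w5 NOR w3 = False NOR False = True
w8 = w0 NOR w7 = True NOR True = False
w9 = w3 AND w2 = False AND False = False
w12 = s NAND w9 = False NAND False = True

w4 = True  w7 = True  w8 = False  w12 = True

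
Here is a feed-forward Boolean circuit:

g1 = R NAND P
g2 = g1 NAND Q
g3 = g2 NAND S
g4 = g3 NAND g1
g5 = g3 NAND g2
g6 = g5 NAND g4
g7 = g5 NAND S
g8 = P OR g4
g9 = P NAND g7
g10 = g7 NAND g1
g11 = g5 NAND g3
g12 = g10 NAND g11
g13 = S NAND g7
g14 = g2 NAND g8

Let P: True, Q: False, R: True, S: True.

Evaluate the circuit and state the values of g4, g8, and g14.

g4 = True  g8 = True  g14 = False

g1 = R NAND P = True NAND True = False
g2 = g1 NAND Q = False NAND False = True
g3 = g2 NAND S = True NAND True = False
g4 = g3 NAND g1 = False NAND False = True
g8 = P OR g4 = True OR True = True
g14 = g2 NAND g8 = True NAND True = False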